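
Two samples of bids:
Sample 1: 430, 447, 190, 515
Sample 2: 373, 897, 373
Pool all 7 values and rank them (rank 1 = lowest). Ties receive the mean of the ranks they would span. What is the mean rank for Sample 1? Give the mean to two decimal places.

4.00

Sorted (ascending): 190, 373, 373, 430, 447, 515, 897
The 2 values of 373 occupy positions 2–3 → average rank (2+3)/2 = 2.5.
Sample 1 values → pooled ranks: 430→4, 447→5, 190→1, 515→6
Mean rank = (4 + 5 + 1 + 6) / 4 = 4.00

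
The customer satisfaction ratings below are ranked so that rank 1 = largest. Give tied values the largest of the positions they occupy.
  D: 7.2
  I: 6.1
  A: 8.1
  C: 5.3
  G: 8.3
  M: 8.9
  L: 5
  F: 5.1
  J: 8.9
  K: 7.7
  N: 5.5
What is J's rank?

2

Sorted (descending): 8.9, 8.9, 8.3, 8.1, 7.7, 7.2, 6.1, 5.5, 5.3, 5.1, 5
The 2 values of 8.9 occupy positions 1–2 → each gets rank 2.
J has value 8.9 → rank 2.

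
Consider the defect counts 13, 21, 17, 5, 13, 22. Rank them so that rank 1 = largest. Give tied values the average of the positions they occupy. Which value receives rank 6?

5

Sorted (descending): 22, 21, 17, 13, 13, 5
The 2 values of 13 occupy positions 4–5 → average rank (4+5)/2 = 4.5.
Rank 6 → value 5.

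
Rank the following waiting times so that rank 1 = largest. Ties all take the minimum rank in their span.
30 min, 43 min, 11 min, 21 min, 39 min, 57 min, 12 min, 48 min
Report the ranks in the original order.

5, 3, 8, 6, 4, 1, 7, 2

Sorted (descending): 57, 48, 43, 39, 30, 21, 12, 11
No ties — each value takes its position as its rank.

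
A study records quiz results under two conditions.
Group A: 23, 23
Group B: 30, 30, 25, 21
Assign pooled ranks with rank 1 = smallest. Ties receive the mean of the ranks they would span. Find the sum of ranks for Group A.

Sorted (ascending): 21, 23, 23, 25, 30, 30
The 2 values of 23 occupy positions 2–3 → average rank (2+3)/2 = 2.5.
The 2 values of 30 occupy positions 5–6 → average rank (5+6)/2 = 5.5.
Group A values → pooled ranks: 23→2.5, 23→2.5
Rank sum = 2.5 + 2.5 = 5

5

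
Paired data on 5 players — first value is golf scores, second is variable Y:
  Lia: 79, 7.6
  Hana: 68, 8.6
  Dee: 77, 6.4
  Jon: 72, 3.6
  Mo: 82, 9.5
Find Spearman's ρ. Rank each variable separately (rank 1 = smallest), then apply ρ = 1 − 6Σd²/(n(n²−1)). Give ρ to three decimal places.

Ranks of variable 1: 4, 1, 3, 2, 5
Ranks of variable 2: 3, 4, 2, 1, 5
d = r₁ − r₂: 1, -3, 1, 1, 0
d²: 1, 9, 1, 1, 0; Σd² = 12
ρ = 1 − 6·12/(5·24) = 1 − 72/120 = 0.400

0.400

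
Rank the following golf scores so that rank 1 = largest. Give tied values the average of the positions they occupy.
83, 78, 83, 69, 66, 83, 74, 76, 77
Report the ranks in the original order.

2, 4, 2, 8, 9, 2, 7, 6, 5

Sorted (descending): 83, 83, 83, 78, 77, 76, 74, 69, 66
The 3 values of 83 occupy positions 1–3 → average rank 2.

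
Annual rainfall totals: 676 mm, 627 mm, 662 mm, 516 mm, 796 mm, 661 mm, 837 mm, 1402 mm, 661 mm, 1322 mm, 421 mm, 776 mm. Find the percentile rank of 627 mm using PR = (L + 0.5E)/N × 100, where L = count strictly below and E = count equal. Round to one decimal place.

N = 12.
Strictly below 627: 2. Equal to 627: 1.
PR = (2 + 0.5·1)/12 × 100 = 20.8

20.8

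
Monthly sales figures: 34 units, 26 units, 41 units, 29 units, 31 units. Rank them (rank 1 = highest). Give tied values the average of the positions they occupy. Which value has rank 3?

31

Sorted (descending): 41, 34, 31, 29, 26
No ties — each value takes its position as its rank.
Rank 3 → value 31.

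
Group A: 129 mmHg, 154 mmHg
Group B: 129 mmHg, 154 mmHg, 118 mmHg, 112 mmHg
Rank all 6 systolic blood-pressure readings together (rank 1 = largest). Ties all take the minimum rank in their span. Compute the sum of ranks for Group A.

4

Sorted (descending): 154, 154, 129, 129, 118, 112
The 2 values of 154 occupy positions 1–2 → each gets rank 1.
The 2 values of 129 occupy positions 3–4 → each gets rank 3.
Group A values → pooled ranks: 129→3, 154→1
Rank sum = 3 + 1 = 4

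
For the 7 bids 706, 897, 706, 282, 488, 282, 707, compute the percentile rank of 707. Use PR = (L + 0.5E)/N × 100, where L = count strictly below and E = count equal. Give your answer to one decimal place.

78.6

N = 7.
Strictly below 707: 5. Equal to 707: 1.
PR = (5 + 0.5·1)/7 × 100 = 78.6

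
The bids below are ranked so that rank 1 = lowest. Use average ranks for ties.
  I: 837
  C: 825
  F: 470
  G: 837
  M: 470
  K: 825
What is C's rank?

3.5

Sorted (ascending): 470, 470, 825, 825, 837, 837
The 2 values of 470 occupy positions 1–2 → average rank (1+2)/2 = 1.5.
The 2 values of 825 occupy positions 3–4 → average rank (3+4)/2 = 3.5.
The 2 values of 837 occupy positions 5–6 → average rank (5+6)/2 = 5.5.
C has value 825 → rank 3.5.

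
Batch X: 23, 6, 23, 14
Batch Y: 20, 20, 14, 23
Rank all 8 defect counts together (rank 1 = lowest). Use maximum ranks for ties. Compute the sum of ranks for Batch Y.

21

Sorted (ascending): 6, 14, 14, 20, 20, 23, 23, 23
The 2 values of 14 occupy positions 2–3 → each gets rank 3.
The 2 values of 20 occupy positions 4–5 → each gets rank 5.
The 3 values of 23 occupy positions 6–8 → each gets rank 8.
Batch Y values → pooled ranks: 20→5, 20→5, 14→3, 23→8
Rank sum = 5 + 5 + 3 + 8 = 21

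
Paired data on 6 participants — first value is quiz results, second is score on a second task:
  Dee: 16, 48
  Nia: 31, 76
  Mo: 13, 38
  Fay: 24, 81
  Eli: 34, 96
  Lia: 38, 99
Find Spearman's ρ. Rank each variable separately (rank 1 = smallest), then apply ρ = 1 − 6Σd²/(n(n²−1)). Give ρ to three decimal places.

Ranks of variable 1: 2, 4, 1, 3, 5, 6
Ranks of variable 2: 2, 3, 1, 4, 5, 6
d = r₁ − r₂: 0, 1, 0, -1, 0, 0
d²: 0, 1, 0, 1, 0, 0; Σd² = 2
ρ = 1 − 6·2/(6·35) = 1 − 12/210 = 0.943

0.943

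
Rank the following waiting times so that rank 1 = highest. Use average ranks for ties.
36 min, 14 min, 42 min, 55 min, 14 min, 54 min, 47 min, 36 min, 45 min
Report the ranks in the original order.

Sorted (descending): 55, 54, 47, 45, 42, 36, 36, 14, 14
The 2 values of 36 occupy positions 6–7 → average rank (6+7)/2 = 6.5.
The 2 values of 14 occupy positions 8–9 → average rank (8+9)/2 = 8.5.

6.5, 8.5, 5, 1, 8.5, 2, 3, 6.5, 4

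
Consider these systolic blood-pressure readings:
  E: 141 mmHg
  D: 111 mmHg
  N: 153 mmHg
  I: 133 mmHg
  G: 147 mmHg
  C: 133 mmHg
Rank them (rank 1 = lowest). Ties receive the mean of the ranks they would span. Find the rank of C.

Sorted (ascending): 111, 133, 133, 141, 147, 153
The 2 values of 133 occupy positions 2–3 → average rank (2+3)/2 = 2.5.
C has value 133 mmHg → rank 2.5.

2.5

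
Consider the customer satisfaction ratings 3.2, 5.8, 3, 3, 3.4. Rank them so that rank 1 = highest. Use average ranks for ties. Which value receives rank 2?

Sorted (descending): 5.8, 3.4, 3.2, 3, 3
The 2 values of 3 occupy positions 4–5 → average rank (4+5)/2 = 4.5.
Rank 2 → value 3.4.

3.4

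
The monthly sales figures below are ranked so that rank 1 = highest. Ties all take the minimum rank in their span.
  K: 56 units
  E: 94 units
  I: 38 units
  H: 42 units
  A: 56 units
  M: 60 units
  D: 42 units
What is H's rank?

5

Sorted (descending): 94, 60, 56, 56, 42, 42, 38
The 2 values of 56 occupy positions 3–4 → each gets rank 3.
The 2 values of 42 occupy positions 5–6 → each gets rank 5.
H has value 42 units → rank 5.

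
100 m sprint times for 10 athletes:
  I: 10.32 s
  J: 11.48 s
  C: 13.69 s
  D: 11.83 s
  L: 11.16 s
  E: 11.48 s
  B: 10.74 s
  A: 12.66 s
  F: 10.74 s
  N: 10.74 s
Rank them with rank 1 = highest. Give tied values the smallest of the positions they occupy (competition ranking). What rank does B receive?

Sorted (descending): 13.69, 12.66, 11.83, 11.48, 11.48, 11.16, 10.74, 10.74, 10.74, 10.32
The 2 values of 11.48 occupy positions 4–5 → each gets rank 4.
The 3 values of 10.74 occupy positions 7–9 → each gets rank 7.
B has value 10.74 s → rank 7.

7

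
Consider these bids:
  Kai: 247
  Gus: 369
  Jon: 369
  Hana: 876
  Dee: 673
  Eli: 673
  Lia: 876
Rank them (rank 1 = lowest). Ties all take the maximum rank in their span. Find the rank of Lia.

7

Sorted (ascending): 247, 369, 369, 673, 673, 876, 876
The 2 values of 369 occupy positions 2–3 → each gets rank 3.
The 2 values of 673 occupy positions 4–5 → each gets rank 5.
The 2 values of 876 occupy positions 6–7 → each gets rank 7.
Lia has value 876 → rank 7.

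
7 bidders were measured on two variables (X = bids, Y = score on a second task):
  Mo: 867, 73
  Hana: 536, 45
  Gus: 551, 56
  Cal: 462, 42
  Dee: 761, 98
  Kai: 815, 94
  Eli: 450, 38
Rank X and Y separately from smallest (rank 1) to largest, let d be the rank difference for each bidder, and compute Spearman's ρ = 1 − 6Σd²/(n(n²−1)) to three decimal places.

Ranks of variable 1: 7, 3, 4, 2, 5, 6, 1
Ranks of variable 2: 5, 3, 4, 2, 7, 6, 1
d = r₁ − r₂: 2, 0, 0, 0, -2, 0, 0
d²: 4, 0, 0, 0, 4, 0, 0; Σd² = 8
ρ = 1 − 6·8/(7·48) = 1 − 48/336 = 0.857

0.857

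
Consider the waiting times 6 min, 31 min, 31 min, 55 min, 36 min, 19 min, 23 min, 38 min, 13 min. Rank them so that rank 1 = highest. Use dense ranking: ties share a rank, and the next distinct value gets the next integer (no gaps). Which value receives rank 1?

55

Sorted (descending): 55, 38, 36, 31, 31, 23, 19, 13, 6
The 2 values of 31 share dense rank 4.
Remaining distinct values take the next consecutive integers.
Rank 1 → value 55.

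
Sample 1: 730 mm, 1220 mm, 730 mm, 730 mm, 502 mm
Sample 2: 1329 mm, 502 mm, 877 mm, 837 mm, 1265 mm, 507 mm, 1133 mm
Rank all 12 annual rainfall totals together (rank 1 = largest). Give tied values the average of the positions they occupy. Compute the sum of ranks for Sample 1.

Sorted (descending): 1329, 1265, 1220, 1133, 877, 837, 730, 730, 730, 507, 502, 502
The 3 values of 730 occupy positions 7–9 → average rank 8.
The 2 values of 502 occupy positions 11–12 → average rank (11+12)/2 = 11.5.
Sample 1 values → pooled ranks: 730→8, 1220→3, 730→8, 730→8, 502→11.5
Rank sum = 8 + 3 + 8 + 8 + 11.5 = 38.5

38.5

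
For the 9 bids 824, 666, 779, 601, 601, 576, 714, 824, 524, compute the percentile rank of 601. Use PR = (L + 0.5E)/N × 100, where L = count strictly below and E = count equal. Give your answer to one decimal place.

N = 9.
Strictly below 601: 2. Equal to 601: 2.
PR = (2 + 0.5·2)/9 × 100 = 33.3

33.3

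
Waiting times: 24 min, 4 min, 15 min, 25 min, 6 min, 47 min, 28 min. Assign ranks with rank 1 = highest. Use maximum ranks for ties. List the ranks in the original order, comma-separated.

Sorted (descending): 47, 28, 25, 24, 15, 6, 4
No ties — each value takes its position as its rank.

4, 7, 5, 3, 6, 1, 2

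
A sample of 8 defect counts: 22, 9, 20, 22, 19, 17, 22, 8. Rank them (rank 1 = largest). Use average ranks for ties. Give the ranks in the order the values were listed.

2, 7, 4, 2, 5, 6, 2, 8

Sorted (descending): 22, 22, 22, 20, 19, 17, 9, 8
The 3 values of 22 occupy positions 1–3 → average rank 2.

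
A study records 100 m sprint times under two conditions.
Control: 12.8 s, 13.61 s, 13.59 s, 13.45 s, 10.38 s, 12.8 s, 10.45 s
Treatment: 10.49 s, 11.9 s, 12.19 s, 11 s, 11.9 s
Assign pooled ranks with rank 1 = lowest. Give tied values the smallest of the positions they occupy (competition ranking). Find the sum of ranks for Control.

Sorted (ascending): 10.38, 10.45, 10.49, 11, 11.9, 11.9, 12.19, 12.8, 12.8, 13.45, 13.59, 13.61
The 2 values of 11.9 occupy positions 5–6 → each gets rank 5.
The 2 values of 12.8 occupy positions 8–9 → each gets rank 8.
Control values → pooled ranks: 12.8→8, 13.61→12, 13.59→11, 13.45→10, 10.38→1, 12.8→8, 10.45→2
Rank sum = 8 + 12 + 11 + 10 + 1 + 8 + 2 = 52

52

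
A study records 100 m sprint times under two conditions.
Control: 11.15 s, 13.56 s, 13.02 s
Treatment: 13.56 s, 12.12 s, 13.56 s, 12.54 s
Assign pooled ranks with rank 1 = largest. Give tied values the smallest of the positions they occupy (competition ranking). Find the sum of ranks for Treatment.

Sorted (descending): 13.56, 13.56, 13.56, 13.02, 12.54, 12.12, 11.15
The 3 values of 13.56 occupy positions 1–3 → each gets rank 1.
Treatment values → pooled ranks: 13.56→1, 12.12→6, 13.56→1, 12.54→5
Rank sum = 1 + 6 + 1 + 5 = 13

13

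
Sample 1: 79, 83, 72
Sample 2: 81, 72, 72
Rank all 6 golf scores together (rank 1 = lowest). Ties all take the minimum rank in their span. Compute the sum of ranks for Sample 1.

Sorted (ascending): 72, 72, 72, 79, 81, 83
The 3 values of 72 occupy positions 1–3 → each gets rank 1.
Sample 1 values → pooled ranks: 79→4, 83→6, 72→1
Rank sum = 4 + 6 + 1 = 11

11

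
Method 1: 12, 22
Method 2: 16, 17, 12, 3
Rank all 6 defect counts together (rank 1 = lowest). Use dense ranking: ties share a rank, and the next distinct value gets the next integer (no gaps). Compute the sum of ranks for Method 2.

Sorted (ascending): 3, 12, 12, 16, 17, 22
The 2 values of 12 share dense rank 2.
Remaining distinct values take the next consecutive integers.
Method 2 values → pooled ranks: 16→3, 17→4, 12→2, 3→1
Rank sum = 3 + 4 + 2 + 1 = 10

10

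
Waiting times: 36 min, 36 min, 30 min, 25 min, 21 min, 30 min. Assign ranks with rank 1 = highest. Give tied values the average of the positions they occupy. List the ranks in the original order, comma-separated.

1.5, 1.5, 3.5, 5, 6, 3.5

Sorted (descending): 36, 36, 30, 30, 25, 21
The 2 values of 36 occupy positions 1–2 → average rank (1+2)/2 = 1.5.
The 2 values of 30 occupy positions 3–4 → average rank (3+4)/2 = 3.5.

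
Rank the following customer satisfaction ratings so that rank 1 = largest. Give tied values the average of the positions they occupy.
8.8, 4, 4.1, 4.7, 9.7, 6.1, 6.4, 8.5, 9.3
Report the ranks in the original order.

Sorted (descending): 9.7, 9.3, 8.8, 8.5, 6.4, 6.1, 4.7, 4.1, 4
No ties — each value takes its position as its rank.

3, 9, 8, 7, 1, 6, 5, 4, 2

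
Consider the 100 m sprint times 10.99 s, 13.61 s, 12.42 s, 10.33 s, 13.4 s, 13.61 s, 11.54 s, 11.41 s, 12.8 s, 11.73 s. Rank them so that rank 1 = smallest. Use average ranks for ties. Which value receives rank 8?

13.4

Sorted (ascending): 10.33, 10.99, 11.41, 11.54, 11.73, 12.42, 12.8, 13.4, 13.61, 13.61
The 2 values of 13.61 occupy positions 9–10 → average rank (9+10)/2 = 9.5.
Rank 8 → value 13.4.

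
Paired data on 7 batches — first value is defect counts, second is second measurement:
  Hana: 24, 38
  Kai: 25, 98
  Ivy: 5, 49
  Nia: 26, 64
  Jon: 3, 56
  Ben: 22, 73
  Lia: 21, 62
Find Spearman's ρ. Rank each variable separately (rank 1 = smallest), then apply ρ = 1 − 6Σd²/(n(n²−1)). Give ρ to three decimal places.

Ranks of variable 1: 5, 6, 2, 7, 1, 4, 3
Ranks of variable 2: 1, 7, 2, 5, 3, 6, 4
d = r₁ − r₂: 4, -1, 0, 2, -2, -2, -1
d²: 16, 1, 0, 4, 4, 4, 1; Σd² = 30
ρ = 1 − 6·30/(7·48) = 1 − 180/336 = 0.464

0.464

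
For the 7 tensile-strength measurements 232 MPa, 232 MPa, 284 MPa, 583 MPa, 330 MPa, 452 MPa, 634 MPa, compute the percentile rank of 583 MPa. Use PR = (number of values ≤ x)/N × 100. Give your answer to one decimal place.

85.7

N = 7.
Strictly below 583: 5. Equal to 583: 1.
PR = 6/7 × 100 = 85.7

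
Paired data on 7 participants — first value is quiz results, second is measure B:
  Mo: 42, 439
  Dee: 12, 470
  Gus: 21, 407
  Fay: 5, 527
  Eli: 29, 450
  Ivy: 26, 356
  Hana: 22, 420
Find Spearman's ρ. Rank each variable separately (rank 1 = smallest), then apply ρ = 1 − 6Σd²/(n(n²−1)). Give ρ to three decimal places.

-0.429

Ranks of variable 1: 7, 2, 3, 1, 6, 5, 4
Ranks of variable 2: 4, 6, 2, 7, 5, 1, 3
d = r₁ − r₂: 3, -4, 1, -6, 1, 4, 1
d²: 9, 16, 1, 36, 1, 16, 1; Σd² = 80
ρ = 1 − 6·80/(7·48) = 1 − 480/336 = -0.429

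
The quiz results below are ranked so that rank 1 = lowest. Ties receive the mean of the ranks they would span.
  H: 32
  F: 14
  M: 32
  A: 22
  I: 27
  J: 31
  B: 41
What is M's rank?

Sorted (ascending): 14, 22, 27, 31, 32, 32, 41
The 2 values of 32 occupy positions 5–6 → average rank (5+6)/2 = 5.5.
M has value 32 → rank 5.5.

5.5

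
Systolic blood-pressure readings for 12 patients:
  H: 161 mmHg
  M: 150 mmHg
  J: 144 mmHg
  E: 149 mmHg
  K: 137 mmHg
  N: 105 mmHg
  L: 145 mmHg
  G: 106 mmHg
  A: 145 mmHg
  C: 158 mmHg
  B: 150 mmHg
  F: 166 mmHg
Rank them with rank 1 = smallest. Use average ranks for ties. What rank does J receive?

4

Sorted (ascending): 105, 106, 137, 144, 145, 145, 149, 150, 150, 158, 161, 166
The 2 values of 145 occupy positions 5–6 → average rank (5+6)/2 = 5.5.
The 2 values of 150 occupy positions 8–9 → average rank (8+9)/2 = 8.5.
J has value 144 mmHg → rank 4.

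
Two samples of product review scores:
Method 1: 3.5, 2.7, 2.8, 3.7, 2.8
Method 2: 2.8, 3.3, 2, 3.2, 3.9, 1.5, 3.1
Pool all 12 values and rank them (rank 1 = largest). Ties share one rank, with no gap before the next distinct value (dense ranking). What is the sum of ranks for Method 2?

Sorted (descending): 3.9, 3.7, 3.5, 3.3, 3.2, 3.1, 2.8, 2.8, 2.8, 2.7, 2, 1.5
The 3 values of 2.8 share dense rank 7.
Remaining distinct values take the next consecutive integers.
Method 2 values → pooled ranks: 2.8→7, 3.3→4, 2→9, 3.2→5, 3.9→1, 1.5→10, 3.1→6
Rank sum = 7 + 4 + 9 + 5 + 1 + 10 + 6 = 42

42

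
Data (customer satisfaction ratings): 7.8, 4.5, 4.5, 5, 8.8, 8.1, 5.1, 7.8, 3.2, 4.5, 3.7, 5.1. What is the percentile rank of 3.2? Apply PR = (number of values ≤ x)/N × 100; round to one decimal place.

8.3

N = 12.
Strictly below 3.2: 0. Equal to 3.2: 1.
PR = 1/12 × 100 = 8.3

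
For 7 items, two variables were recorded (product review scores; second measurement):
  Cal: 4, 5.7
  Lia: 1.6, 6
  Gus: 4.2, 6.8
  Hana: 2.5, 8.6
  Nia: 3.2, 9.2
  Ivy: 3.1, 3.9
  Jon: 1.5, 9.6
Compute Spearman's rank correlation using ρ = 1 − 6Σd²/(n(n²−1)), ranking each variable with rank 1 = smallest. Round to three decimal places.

-0.357

Ranks of variable 1: 6, 2, 7, 3, 5, 4, 1
Ranks of variable 2: 2, 3, 4, 5, 6, 1, 7
d = r₁ − r₂: 4, -1, 3, -2, -1, 3, -6
d²: 16, 1, 9, 4, 1, 9, 36; Σd² = 76
ρ = 1 − 6·76/(7·48) = 1 − 456/336 = -0.357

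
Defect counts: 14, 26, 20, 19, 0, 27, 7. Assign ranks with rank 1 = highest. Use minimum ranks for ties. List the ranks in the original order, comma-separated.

5, 2, 3, 4, 7, 1, 6

Sorted (descending): 27, 26, 20, 19, 14, 7, 0
No ties — each value takes its position as its rank.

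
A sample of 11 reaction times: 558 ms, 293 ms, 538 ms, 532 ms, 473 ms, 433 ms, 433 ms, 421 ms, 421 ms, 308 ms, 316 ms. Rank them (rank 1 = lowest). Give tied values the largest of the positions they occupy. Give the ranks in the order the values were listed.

Sorted (ascending): 293, 308, 316, 421, 421, 433, 433, 473, 532, 538, 558
The 2 values of 421 occupy positions 4–5 → each gets rank 5.
The 2 values of 433 occupy positions 6–7 → each gets rank 7.

11, 1, 10, 9, 8, 7, 7, 5, 5, 2, 3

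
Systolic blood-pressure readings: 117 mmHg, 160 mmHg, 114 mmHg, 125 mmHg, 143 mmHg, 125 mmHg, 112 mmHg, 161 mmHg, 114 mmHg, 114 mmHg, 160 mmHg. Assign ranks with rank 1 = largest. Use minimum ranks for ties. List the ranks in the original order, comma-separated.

7, 2, 8, 5, 4, 5, 11, 1, 8, 8, 2

Sorted (descending): 161, 160, 160, 143, 125, 125, 117, 114, 114, 114, 112
The 2 values of 160 occupy positions 2–3 → each gets rank 2.
The 2 values of 125 occupy positions 5–6 → each gets rank 5.
The 3 values of 114 occupy positions 8–10 → each gets rank 8.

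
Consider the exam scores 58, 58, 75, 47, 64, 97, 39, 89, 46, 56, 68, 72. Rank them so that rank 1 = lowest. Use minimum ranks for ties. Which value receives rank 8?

Sorted (ascending): 39, 46, 47, 56, 58, 58, 64, 68, 72, 75, 89, 97
The 2 values of 58 occupy positions 5–6 → each gets rank 5.
Rank 8 → value 68.

68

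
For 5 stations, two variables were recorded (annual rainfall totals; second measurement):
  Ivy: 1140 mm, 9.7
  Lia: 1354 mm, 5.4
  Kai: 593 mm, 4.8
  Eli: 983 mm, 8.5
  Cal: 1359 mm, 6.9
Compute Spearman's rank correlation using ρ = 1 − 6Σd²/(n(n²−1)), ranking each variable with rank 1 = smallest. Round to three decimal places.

0.200

Ranks of variable 1: 3, 4, 1, 2, 5
Ranks of variable 2: 5, 2, 1, 4, 3
d = r₁ − r₂: -2, 2, 0, -2, 2
d²: 4, 4, 0, 4, 4; Σd² = 16
ρ = 1 − 6·16/(5·24) = 1 − 96/120 = 0.200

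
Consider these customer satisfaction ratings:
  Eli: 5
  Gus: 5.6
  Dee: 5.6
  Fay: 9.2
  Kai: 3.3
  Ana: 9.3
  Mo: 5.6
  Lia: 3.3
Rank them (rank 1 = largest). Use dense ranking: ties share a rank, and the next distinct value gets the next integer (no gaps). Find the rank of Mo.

3

Sorted (descending): 9.3, 9.2, 5.6, 5.6, 5.6, 5, 3.3, 3.3
The 3 values of 5.6 share dense rank 3.
The 2 values of 3.3 share dense rank 5.
Remaining distinct values take the next consecutive integers.
Mo has value 5.6 → rank 3.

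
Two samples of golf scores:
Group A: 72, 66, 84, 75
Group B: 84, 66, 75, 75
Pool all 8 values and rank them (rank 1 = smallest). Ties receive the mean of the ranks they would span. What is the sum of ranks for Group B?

19

Sorted (ascending): 66, 66, 72, 75, 75, 75, 84, 84
The 2 values of 66 occupy positions 1–2 → average rank (1+2)/2 = 1.5.
The 3 values of 75 occupy positions 4–6 → average rank 5.
The 2 values of 84 occupy positions 7–8 → average rank (7+8)/2 = 7.5.
Group B values → pooled ranks: 84→7.5, 66→1.5, 75→5, 75→5
Rank sum = 7.5 + 1.5 + 5 + 5 = 19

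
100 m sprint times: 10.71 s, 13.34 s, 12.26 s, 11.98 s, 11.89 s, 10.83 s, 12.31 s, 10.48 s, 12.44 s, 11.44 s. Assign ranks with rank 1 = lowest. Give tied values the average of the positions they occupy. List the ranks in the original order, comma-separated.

Sorted (ascending): 10.48, 10.71, 10.83, 11.44, 11.89, 11.98, 12.26, 12.31, 12.44, 13.34
No ties — each value takes its position as its rank.

2, 10, 7, 6, 5, 3, 8, 1, 9, 4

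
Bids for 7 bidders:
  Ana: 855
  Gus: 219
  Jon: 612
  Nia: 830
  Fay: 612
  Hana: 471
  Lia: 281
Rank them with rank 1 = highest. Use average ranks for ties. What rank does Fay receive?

Sorted (descending): 855, 830, 612, 612, 471, 281, 219
The 2 values of 612 occupy positions 3–4 → average rank (3+4)/2 = 3.5.
Fay has value 612 → rank 3.5.

3.5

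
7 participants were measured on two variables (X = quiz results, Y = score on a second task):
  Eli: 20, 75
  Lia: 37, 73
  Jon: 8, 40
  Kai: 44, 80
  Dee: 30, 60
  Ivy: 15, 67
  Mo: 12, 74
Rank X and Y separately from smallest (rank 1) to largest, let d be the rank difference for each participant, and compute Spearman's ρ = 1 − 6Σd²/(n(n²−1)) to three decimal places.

0.536

Ranks of variable 1: 4, 6, 1, 7, 5, 3, 2
Ranks of variable 2: 6, 4, 1, 7, 2, 3, 5
d = r₁ − r₂: -2, 2, 0, 0, 3, 0, -3
d²: 4, 4, 0, 0, 9, 0, 9; Σd² = 26
ρ = 1 − 6·26/(7·48) = 1 − 156/336 = 0.536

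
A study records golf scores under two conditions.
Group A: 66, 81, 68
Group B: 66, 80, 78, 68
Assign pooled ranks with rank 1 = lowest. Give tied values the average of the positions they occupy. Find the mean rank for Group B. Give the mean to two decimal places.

4.00

Sorted (ascending): 66, 66, 68, 68, 78, 80, 81
The 2 values of 66 occupy positions 1–2 → average rank (1+2)/2 = 1.5.
The 2 values of 68 occupy positions 3–4 → average rank (3+4)/2 = 3.5.
Group B values → pooled ranks: 66→1.5, 80→6, 78→5, 68→3.5
Mean rank = (1.5 + 6 + 5 + 3.5) / 4 = 4.00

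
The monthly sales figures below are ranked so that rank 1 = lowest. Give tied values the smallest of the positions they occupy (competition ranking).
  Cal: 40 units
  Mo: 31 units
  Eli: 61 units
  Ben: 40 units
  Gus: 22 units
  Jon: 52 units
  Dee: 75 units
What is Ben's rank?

Sorted (ascending): 22, 31, 40, 40, 52, 61, 75
The 2 values of 40 occupy positions 3–4 → each gets rank 3.
Ben has value 40 units → rank 3.

3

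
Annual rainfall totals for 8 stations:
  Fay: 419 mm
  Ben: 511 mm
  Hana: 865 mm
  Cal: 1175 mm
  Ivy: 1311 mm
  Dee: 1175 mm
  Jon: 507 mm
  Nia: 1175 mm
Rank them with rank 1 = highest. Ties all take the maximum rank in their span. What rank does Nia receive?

4

Sorted (descending): 1311, 1175, 1175, 1175, 865, 511, 507, 419
The 3 values of 1175 occupy positions 2–4 → each gets rank 4.
Nia has value 1175 mm → rank 4.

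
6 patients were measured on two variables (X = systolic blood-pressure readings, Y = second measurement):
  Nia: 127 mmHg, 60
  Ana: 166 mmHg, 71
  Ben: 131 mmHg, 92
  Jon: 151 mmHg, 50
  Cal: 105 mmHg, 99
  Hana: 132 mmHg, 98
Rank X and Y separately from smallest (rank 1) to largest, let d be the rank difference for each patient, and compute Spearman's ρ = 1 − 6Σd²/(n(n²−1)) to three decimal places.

-0.486

Ranks of variable 1: 2, 6, 3, 5, 1, 4
Ranks of variable 2: 2, 3, 4, 1, 6, 5
d = r₁ − r₂: 0, 3, -1, 4, -5, -1
d²: 0, 9, 1, 16, 25, 1; Σd² = 52
ρ = 1 − 6·52/(6·35) = 1 − 312/210 = -0.486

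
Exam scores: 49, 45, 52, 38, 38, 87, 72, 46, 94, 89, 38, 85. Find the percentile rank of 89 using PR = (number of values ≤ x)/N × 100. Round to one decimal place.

N = 12.
Strictly below 89: 10. Equal to 89: 1.
PR = 11/12 × 100 = 91.7

91.7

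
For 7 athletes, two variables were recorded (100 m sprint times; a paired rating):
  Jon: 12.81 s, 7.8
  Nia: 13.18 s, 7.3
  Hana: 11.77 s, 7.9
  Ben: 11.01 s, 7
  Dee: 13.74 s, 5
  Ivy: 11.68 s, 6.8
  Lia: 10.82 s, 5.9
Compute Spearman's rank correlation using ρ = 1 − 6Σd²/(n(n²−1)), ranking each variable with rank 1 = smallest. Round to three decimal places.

Ranks of variable 1: 5, 6, 4, 2, 7, 3, 1
Ranks of variable 2: 6, 5, 7, 4, 1, 3, 2
d = r₁ − r₂: -1, 1, -3, -2, 6, 0, -1
d²: 1, 1, 9, 4, 36, 0, 1; Σd² = 52
ρ = 1 − 6·52/(7·48) = 1 − 312/336 = 0.071

0.071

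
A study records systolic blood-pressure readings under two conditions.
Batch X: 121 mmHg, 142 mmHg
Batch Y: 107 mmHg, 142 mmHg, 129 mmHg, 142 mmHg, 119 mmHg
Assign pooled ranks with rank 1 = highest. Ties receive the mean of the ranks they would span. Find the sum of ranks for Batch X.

7

Sorted (descending): 142, 142, 142, 129, 121, 119, 107
The 3 values of 142 occupy positions 1–3 → average rank 2.
Batch X values → pooled ranks: 121→5, 142→2
Rank sum = 5 + 2 = 7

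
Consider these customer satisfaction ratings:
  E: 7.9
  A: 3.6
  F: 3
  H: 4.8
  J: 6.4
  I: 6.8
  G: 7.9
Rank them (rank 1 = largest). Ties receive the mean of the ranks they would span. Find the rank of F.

Sorted (descending): 7.9, 7.9, 6.8, 6.4, 4.8, 3.6, 3
The 2 values of 7.9 occupy positions 1–2 → average rank (1+2)/2 = 1.5.
F has value 3 → rank 7.

7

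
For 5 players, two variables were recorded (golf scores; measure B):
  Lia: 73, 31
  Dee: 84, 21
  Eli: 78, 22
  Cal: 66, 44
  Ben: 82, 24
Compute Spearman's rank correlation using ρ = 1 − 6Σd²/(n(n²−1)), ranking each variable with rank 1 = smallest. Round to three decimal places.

-0.900

Ranks of variable 1: 2, 5, 3, 1, 4
Ranks of variable 2: 4, 1, 2, 5, 3
d = r₁ − r₂: -2, 4, 1, -4, 1
d²: 4, 16, 1, 16, 1; Σd² = 38
ρ = 1 − 6·38/(5·24) = 1 − 228/120 = -0.900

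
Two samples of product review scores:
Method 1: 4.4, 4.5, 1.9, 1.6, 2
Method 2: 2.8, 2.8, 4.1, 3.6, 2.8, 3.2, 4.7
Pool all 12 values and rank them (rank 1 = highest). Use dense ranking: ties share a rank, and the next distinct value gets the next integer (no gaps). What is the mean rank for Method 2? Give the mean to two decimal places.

Sorted (descending): 4.7, 4.5, 4.4, 4.1, 3.6, 3.2, 2.8, 2.8, 2.8, 2, 1.9, 1.6
The 3 values of 2.8 share dense rank 7.
Remaining distinct values take the next consecutive integers.
Method 2 values → pooled ranks: 2.8→7, 2.8→7, 4.1→4, 3.6→5, 2.8→7, 3.2→6, 4.7→1
Mean rank = (7 + 7 + 4 + 5 + 7 + 6 + 1) / 7 = 5.29

5.29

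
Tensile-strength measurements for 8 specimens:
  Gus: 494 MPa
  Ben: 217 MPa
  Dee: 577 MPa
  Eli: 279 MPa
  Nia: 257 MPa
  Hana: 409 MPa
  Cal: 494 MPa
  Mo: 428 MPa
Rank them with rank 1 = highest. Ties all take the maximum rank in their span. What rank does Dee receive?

Sorted (descending): 577, 494, 494, 428, 409, 279, 257, 217
The 2 values of 494 occupy positions 2–3 → each gets rank 3.
Dee has value 577 MPa → rank 1.

1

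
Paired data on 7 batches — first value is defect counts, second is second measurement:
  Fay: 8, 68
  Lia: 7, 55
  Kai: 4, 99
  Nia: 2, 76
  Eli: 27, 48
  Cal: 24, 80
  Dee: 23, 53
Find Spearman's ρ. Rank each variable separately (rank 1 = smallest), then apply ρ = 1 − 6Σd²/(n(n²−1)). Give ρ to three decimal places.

Ranks of variable 1: 4, 3, 2, 1, 7, 6, 5
Ranks of variable 2: 4, 3, 7, 5, 1, 6, 2
d = r₁ − r₂: 0, 0, -5, -4, 6, 0, 3
d²: 0, 0, 25, 16, 36, 0, 9; Σd² = 86
ρ = 1 − 6·86/(7·48) = 1 − 516/336 = -0.536

-0.536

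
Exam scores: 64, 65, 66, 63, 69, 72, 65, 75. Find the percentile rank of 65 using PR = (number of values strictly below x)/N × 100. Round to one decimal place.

N = 8.
Strictly below 65: 2. Equal to 65: 2.
PR = 2/8 × 100 = 25.0

25.0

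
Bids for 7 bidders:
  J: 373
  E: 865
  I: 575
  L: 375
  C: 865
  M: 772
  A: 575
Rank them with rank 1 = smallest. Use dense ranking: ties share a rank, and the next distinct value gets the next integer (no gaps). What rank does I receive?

Sorted (ascending): 373, 375, 575, 575, 772, 865, 865
The 2 values of 575 share dense rank 3.
The 2 values of 865 share dense rank 5.
Remaining distinct values take the next consecutive integers.
I has value 575 → rank 3.

3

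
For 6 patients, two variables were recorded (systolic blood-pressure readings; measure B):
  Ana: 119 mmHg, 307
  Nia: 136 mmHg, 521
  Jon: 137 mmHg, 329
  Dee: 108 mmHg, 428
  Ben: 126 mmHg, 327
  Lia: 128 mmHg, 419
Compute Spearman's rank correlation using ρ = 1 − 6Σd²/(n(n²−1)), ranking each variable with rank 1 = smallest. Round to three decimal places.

Ranks of variable 1: 2, 5, 6, 1, 3, 4
Ranks of variable 2: 1, 6, 3, 5, 2, 4
d = r₁ − r₂: 1, -1, 3, -4, 1, 0
d²: 1, 1, 9, 16, 1, 0; Σd² = 28
ρ = 1 − 6·28/(6·35) = 1 − 168/210 = 0.200

0.200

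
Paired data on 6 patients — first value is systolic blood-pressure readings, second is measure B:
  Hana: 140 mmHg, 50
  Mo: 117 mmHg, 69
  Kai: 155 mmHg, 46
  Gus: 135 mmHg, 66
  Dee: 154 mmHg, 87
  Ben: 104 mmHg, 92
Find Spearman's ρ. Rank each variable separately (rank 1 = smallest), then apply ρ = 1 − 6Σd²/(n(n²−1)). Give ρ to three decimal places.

-0.657

Ranks of variable 1: 4, 2, 6, 3, 5, 1
Ranks of variable 2: 2, 4, 1, 3, 5, 6
d = r₁ − r₂: 2, -2, 5, 0, 0, -5
d²: 4, 4, 25, 0, 0, 25; Σd² = 58
ρ = 1 − 6·58/(6·35) = 1 − 348/210 = -0.657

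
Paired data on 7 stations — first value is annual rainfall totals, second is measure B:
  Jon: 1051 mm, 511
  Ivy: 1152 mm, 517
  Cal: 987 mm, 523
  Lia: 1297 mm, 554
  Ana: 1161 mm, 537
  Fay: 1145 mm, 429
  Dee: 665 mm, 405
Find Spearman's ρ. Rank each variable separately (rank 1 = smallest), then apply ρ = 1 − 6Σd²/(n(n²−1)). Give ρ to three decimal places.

Ranks of variable 1: 3, 5, 2, 7, 6, 4, 1
Ranks of variable 2: 3, 4, 5, 7, 6, 2, 1
d = r₁ − r₂: 0, 1, -3, 0, 0, 2, 0
d²: 0, 1, 9, 0, 0, 4, 0; Σd² = 14
ρ = 1 − 6·14/(7·48) = 1 − 84/336 = 0.750

0.750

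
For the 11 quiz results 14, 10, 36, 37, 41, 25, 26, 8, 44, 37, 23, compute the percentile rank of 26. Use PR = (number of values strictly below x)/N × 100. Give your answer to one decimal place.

45.5

N = 11.
Strictly below 26: 5. Equal to 26: 1.
PR = 5/11 × 100 = 45.5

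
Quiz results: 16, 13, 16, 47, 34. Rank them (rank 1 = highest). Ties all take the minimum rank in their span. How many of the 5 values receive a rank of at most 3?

4

Sorted (descending): 47, 34, 16, 16, 13
The 2 values of 16 occupy positions 3–4 → each gets rank 3.
Ranks ≤ 3: {1, 2, 3, 3} → 4 values.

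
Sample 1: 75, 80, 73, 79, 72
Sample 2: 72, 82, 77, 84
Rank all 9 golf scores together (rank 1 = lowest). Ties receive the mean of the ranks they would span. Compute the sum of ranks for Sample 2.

Sorted (ascending): 72, 72, 73, 75, 77, 79, 80, 82, 84
The 2 values of 72 occupy positions 1–2 → average rank (1+2)/2 = 1.5.
Sample 2 values → pooled ranks: 72→1.5, 82→8, 77→5, 84→9
Rank sum = 1.5 + 8 + 5 + 9 = 23.5

23.5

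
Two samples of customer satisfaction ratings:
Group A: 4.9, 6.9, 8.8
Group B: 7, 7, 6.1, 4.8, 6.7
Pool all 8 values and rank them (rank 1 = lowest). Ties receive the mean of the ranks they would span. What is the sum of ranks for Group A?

15

Sorted (ascending): 4.8, 4.9, 6.1, 6.7, 6.9, 7, 7, 8.8
The 2 values of 7 occupy positions 6–7 → average rank (6+7)/2 = 6.5.
Group A values → pooled ranks: 4.9→2, 6.9→5, 8.8→8
Rank sum = 2 + 5 + 8 = 15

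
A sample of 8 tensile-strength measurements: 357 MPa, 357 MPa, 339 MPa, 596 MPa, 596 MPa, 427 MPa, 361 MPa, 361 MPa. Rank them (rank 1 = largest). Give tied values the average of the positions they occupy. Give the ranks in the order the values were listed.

Sorted (descending): 596, 596, 427, 361, 361, 357, 357, 339
The 2 values of 596 occupy positions 1–2 → average rank (1+2)/2 = 1.5.
The 2 values of 361 occupy positions 4–5 → average rank (4+5)/2 = 4.5.
The 2 values of 357 occupy positions 6–7 → average rank (6+7)/2 = 6.5.

6.5, 6.5, 8, 1.5, 1.5, 3, 4.5, 4.5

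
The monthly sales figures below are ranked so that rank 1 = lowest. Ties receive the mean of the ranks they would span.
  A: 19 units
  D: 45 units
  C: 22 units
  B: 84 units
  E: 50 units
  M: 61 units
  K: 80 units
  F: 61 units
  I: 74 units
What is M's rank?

5.5

Sorted (ascending): 19, 22, 45, 50, 61, 61, 74, 80, 84
The 2 values of 61 occupy positions 5–6 → average rank (5+6)/2 = 5.5.
M has value 61 units → rank 5.5.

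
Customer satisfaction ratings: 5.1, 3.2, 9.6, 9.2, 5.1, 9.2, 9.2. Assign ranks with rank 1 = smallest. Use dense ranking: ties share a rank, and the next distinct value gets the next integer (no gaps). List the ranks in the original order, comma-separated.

Sorted (ascending): 3.2, 5.1, 5.1, 9.2, 9.2, 9.2, 9.6
The 2 values of 5.1 share dense rank 2.
The 3 values of 9.2 share dense rank 3.
Remaining distinct values take the next consecutive integers.

2, 1, 4, 3, 2, 3, 3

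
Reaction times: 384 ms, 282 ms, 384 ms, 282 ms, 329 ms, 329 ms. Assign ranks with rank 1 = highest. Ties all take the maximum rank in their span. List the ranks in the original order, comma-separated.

2, 6, 2, 6, 4, 4

Sorted (descending): 384, 384, 329, 329, 282, 282
The 2 values of 384 occupy positions 1–2 → each gets rank 2.
The 2 values of 329 occupy positions 3–4 → each gets rank 4.
The 2 values of 282 occupy positions 5–6 → each gets rank 6.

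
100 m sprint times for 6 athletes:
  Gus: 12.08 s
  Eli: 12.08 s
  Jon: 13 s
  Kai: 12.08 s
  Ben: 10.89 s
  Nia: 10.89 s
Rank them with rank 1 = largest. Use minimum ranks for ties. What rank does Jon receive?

Sorted (descending): 13, 12.08, 12.08, 12.08, 10.89, 10.89
The 3 values of 12.08 occupy positions 2–4 → each gets rank 2.
The 2 values of 10.89 occupy positions 5–6 → each gets rank 5.
Jon has value 13 s → rank 1.

1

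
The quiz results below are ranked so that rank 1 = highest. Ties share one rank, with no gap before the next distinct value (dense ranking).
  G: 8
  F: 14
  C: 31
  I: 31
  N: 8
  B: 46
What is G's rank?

Sorted (descending): 46, 31, 31, 14, 8, 8
The 2 values of 31 share dense rank 2.
The 2 values of 8 share dense rank 4.
Remaining distinct values take the next consecutive integers.
G has value 8 → rank 4.

4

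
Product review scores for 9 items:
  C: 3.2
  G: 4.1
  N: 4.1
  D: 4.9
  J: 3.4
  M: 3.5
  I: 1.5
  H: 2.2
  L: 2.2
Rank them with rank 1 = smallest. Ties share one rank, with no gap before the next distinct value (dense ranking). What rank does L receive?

2

Sorted (ascending): 1.5, 2.2, 2.2, 3.2, 3.4, 3.5, 4.1, 4.1, 4.9
The 2 values of 2.2 share dense rank 2.
The 2 values of 4.1 share dense rank 6.
Remaining distinct values take the next consecutive integers.
L has value 2.2 → rank 2.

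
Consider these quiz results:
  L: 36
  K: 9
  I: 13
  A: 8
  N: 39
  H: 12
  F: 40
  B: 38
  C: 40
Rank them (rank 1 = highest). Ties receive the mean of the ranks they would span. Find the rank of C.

1.5

Sorted (descending): 40, 40, 39, 38, 36, 13, 12, 9, 8
The 2 values of 40 occupy positions 1–2 → average rank (1+2)/2 = 1.5.
C has value 40 → rank 1.5.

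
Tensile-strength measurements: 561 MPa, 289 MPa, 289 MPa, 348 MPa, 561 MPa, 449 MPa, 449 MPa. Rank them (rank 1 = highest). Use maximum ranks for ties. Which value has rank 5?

Sorted (descending): 561, 561, 449, 449, 348, 289, 289
The 2 values of 561 occupy positions 1–2 → each gets rank 2.
The 2 values of 449 occupy positions 3–4 → each gets rank 4.
The 2 values of 289 occupy positions 6–7 → each gets rank 7.
Rank 5 → value 348.

348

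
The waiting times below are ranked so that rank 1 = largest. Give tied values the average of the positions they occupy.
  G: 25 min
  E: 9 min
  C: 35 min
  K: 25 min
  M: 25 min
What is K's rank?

3

Sorted (descending): 35, 25, 25, 25, 9
The 3 values of 25 occupy positions 2–4 → average rank 3.
K has value 25 min → rank 3.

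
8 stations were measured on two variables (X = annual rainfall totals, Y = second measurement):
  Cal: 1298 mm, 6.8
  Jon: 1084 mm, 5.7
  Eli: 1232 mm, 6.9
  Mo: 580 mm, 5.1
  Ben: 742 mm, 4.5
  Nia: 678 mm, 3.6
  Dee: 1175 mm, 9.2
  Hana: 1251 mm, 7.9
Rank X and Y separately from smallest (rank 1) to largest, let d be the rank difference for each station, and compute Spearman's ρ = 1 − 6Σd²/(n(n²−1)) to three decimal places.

0.714

Ranks of variable 1: 8, 4, 6, 1, 3, 2, 5, 7
Ranks of variable 2: 5, 4, 6, 3, 2, 1, 8, 7
d = r₁ − r₂: 3, 0, 0, -2, 1, 1, -3, 0
d²: 9, 0, 0, 4, 1, 1, 9, 0; Σd² = 24
ρ = 1 − 6·24/(8·63) = 1 − 144/504 = 0.714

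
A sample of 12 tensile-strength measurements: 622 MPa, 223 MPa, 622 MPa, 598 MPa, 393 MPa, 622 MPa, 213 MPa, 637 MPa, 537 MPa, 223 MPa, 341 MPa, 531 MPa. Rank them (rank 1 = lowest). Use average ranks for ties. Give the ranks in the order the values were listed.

Sorted (ascending): 213, 223, 223, 341, 393, 531, 537, 598, 622, 622, 622, 637
The 2 values of 223 occupy positions 2–3 → average rank (2+3)/2 = 2.5.
The 3 values of 622 occupy positions 9–11 → average rank 10.

10, 2.5, 10, 8, 5, 10, 1, 12, 7, 2.5, 4, 6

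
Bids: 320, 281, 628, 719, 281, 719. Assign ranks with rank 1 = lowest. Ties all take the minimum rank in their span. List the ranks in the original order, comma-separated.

3, 1, 4, 5, 1, 5

Sorted (ascending): 281, 281, 320, 628, 719, 719
The 2 values of 281 occupy positions 1–2 → each gets rank 1.
The 2 values of 719 occupy positions 5–6 → each gets rank 5.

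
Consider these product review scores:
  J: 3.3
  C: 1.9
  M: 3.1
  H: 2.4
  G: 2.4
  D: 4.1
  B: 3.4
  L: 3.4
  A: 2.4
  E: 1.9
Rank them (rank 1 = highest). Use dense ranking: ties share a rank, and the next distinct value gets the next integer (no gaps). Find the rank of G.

5

Sorted (descending): 4.1, 3.4, 3.4, 3.3, 3.1, 2.4, 2.4, 2.4, 1.9, 1.9
The 2 values of 3.4 share dense rank 2.
The 3 values of 2.4 share dense rank 5.
The 2 values of 1.9 share dense rank 6.
Remaining distinct values take the next consecutive integers.
G has value 2.4 → rank 5.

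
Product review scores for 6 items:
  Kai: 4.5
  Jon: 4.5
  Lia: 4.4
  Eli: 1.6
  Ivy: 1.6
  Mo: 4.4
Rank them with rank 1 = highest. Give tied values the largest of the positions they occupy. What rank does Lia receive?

4

Sorted (descending): 4.5, 4.5, 4.4, 4.4, 1.6, 1.6
The 2 values of 4.5 occupy positions 1–2 → each gets rank 2.
The 2 values of 4.4 occupy positions 3–4 → each gets rank 4.
The 2 values of 1.6 occupy positions 5–6 → each gets rank 6.
Lia has value 4.4 → rank 4.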